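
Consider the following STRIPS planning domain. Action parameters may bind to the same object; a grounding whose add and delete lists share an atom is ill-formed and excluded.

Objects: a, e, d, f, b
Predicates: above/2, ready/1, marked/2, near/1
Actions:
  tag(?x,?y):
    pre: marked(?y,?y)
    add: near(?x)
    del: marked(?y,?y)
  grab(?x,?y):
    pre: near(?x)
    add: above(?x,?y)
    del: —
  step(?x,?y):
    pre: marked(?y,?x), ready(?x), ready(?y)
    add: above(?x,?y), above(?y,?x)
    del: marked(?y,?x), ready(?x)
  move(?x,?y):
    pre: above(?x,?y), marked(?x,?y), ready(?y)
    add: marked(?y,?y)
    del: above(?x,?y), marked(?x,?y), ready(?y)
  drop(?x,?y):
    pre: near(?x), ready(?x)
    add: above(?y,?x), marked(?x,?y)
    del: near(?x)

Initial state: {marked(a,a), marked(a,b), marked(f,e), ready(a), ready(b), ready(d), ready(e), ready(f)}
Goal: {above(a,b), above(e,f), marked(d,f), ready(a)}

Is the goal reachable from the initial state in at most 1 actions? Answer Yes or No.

1. tag(d,a)  →  {marked(a,b), marked(f,e), near(d), ready(a), ready(b), ready(d), ready(e), ready(f)}
2. step(e,f)  →  {above(e,f), above(f,e), marked(a,b), near(d), ready(a), ready(b), ready(d), ready(f)}
3. step(b,a)  →  {above(a,b), above(b,a), above(e,f), above(f,e), near(d), ready(a), ready(d), ready(f)}
4. drop(d,f)  →  {above(a,b), above(b,a), above(e,f), above(f,d), above(f,e), marked(d,f), ready(a), ready(d), ready(f)}
optimal plan length = 4; 4 > 1

No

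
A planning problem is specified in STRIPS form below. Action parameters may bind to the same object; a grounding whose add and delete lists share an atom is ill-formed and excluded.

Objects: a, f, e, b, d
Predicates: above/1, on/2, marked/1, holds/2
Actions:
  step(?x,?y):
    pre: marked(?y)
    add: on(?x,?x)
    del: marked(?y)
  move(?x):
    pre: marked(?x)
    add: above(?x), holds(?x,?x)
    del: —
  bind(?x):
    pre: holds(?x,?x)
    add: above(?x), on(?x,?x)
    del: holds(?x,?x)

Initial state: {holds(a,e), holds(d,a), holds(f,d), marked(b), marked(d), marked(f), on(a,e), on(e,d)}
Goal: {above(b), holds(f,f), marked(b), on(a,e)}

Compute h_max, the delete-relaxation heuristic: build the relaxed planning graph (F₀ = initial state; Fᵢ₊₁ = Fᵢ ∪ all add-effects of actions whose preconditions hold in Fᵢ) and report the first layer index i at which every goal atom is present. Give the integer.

F0 = init (8 atoms)
F1 = F0 ∪ {above(b), above(d), above(f), holds(b,b), holds(d,d), holds(f,f), on(a,a), on(b,b), on(d,d), on(e,e), on(f,f)}  (19 atoms)
goal ⊆ F1  ⇒  h_max = 1

1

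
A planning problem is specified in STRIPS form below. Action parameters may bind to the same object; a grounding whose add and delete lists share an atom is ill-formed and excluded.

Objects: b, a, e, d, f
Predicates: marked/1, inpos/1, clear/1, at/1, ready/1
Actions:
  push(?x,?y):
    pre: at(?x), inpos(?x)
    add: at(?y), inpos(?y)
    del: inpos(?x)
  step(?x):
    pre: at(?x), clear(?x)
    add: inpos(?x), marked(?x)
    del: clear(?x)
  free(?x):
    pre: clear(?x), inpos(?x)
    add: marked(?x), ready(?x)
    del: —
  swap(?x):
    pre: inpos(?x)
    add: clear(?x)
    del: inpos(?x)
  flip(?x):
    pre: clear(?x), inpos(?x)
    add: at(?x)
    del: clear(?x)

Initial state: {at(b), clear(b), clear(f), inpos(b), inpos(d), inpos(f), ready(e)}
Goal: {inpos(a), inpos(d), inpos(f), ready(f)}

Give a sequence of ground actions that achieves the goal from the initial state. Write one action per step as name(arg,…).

1. push(b,a)  →  {at(a), at(b), clear(b), clear(f), inpos(a), inpos(d), inpos(f), ready(e)}
2. free(f)  →  {at(a), at(b), clear(b), clear(f), inpos(a), inpos(d), inpos(f), marked(f), ready(e), ready(f)}

push(b,a); free(f)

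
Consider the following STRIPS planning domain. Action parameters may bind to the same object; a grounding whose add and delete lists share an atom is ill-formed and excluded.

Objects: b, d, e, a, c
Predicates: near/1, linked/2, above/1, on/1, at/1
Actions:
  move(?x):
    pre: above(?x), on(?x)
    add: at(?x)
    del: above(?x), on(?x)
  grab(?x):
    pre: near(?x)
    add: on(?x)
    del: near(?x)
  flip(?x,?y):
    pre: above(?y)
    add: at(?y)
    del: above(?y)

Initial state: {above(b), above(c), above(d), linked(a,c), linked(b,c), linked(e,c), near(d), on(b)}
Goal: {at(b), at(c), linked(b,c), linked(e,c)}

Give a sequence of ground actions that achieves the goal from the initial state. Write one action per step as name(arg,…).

move(b); flip(b,c)

1. move(b)  →  {above(c), above(d), at(b), linked(a,c), linked(b,c), linked(e,c), near(d)}
2. flip(b,c)  →  {above(d), at(b), at(c), linked(a,c), linked(b,c), linked(e,c), near(d)}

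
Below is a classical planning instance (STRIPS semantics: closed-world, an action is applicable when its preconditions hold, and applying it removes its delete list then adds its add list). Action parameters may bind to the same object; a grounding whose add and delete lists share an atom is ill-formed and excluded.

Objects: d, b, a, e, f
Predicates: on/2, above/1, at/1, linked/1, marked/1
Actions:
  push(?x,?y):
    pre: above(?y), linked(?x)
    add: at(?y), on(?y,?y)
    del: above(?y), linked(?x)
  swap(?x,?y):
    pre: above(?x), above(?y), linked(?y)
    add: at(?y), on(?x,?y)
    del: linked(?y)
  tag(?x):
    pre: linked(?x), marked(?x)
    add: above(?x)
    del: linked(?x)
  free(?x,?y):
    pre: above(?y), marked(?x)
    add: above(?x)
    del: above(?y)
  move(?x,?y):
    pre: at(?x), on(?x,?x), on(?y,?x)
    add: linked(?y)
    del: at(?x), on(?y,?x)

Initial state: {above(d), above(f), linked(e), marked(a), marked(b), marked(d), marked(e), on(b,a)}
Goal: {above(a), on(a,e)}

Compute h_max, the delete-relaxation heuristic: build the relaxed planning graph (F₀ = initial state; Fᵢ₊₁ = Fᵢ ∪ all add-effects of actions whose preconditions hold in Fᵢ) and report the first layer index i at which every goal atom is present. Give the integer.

2

F0 = init (8 atoms)
F1 = F0 ∪ {above(a), above(b), above(e), at(d), at(f), on(d,d), on(f,f)}  (15 atoms)
F2 = F1 ∪ {at(a), at(b), at(e), linked(d), linked(f), on(a,a), on(a,e), on(b,b), on(b,e), on(d,e), on(e,e), on(f,e)}  (27 atoms)
goal ⊆ F2  ⇒  h_max = 2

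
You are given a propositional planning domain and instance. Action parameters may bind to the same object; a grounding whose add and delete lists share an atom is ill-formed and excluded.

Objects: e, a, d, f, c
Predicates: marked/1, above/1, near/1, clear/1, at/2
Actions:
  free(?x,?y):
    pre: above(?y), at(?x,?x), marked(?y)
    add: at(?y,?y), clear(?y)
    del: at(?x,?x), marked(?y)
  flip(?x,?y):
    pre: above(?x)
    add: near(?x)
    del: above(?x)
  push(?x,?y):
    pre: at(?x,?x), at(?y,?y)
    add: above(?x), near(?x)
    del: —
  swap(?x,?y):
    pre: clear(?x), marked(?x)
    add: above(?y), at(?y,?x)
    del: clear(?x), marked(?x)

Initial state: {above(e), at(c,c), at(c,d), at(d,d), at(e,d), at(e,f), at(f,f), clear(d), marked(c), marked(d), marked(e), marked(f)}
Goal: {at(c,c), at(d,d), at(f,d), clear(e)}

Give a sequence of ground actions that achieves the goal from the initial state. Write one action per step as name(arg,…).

1. free(f,e)  →  {above(e), at(c,c), at(c,d), at(d,d), at(e,d), at(e,e), at(e,f), clear(d), clear(e), marked(c), marked(d), marked(f)}
2. swap(d,f)  →  {above(e), above(f), at(c,c), at(c,d), at(d,d), at(e,d), at(e,e), at(e,f), at(f,d), clear(e), marked(c), marked(f)}

free(f,e); swap(d,f)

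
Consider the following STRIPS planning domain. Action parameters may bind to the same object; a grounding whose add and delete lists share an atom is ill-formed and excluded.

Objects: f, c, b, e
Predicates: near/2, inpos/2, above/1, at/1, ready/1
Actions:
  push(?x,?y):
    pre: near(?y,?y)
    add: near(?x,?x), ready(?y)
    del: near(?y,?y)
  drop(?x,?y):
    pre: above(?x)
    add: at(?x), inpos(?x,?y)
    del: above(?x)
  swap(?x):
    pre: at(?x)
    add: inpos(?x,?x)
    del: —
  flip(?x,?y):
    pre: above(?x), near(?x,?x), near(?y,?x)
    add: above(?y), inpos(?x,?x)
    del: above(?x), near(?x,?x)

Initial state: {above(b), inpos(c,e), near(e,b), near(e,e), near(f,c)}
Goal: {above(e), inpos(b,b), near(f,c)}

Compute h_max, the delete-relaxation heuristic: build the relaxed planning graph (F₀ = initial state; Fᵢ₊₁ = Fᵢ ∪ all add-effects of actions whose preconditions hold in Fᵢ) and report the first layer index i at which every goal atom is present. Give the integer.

2

F0 = init (5 atoms)
F1 = F0 ∪ {at(b), inpos(b,b), inpos(b,c), inpos(b,e), inpos(b,f), near(b,b), near(c,c), near(f,f), ready(e)}  (14 atoms)
F2 = F1 ∪ {above(e), ready(b), ready(c), ready(f)}  (18 atoms)
goal ⊆ F2  ⇒  h_max = 2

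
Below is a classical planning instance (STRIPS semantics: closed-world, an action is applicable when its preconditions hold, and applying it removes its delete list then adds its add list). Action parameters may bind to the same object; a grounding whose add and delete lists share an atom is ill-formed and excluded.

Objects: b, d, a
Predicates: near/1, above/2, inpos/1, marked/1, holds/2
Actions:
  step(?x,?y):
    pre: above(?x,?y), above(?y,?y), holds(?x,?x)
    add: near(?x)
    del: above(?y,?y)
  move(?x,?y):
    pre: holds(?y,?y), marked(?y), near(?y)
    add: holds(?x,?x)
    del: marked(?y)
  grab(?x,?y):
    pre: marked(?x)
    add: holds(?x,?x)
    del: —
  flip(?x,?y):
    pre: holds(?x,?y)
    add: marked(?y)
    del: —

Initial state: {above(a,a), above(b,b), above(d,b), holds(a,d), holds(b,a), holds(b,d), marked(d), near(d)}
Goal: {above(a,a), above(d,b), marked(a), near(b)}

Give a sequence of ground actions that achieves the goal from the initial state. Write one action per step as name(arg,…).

1. grab(d,b)  →  {above(a,a), above(b,b), above(d,b), holds(a,d), holds(b,a), holds(b,d), holds(d,d), marked(d), near(d)}
2. move(b,d)  →  {above(a,a), above(b,b), above(d,b), holds(a,d), holds(b,a), holds(b,b), holds(b,d), holds(d,d), near(d)}
3. step(b,b)  →  {above(a,a), above(d,b), holds(a,d), holds(b,a), holds(b,b), holds(b,d), holds(d,d), near(b), near(d)}
4. flip(b,a)  →  {above(a,a), above(d,b), holds(a,d), holds(b,a), holds(b,b), holds(b,d), holds(d,d), marked(a), near(b), near(d)}

grab(d,b); move(b,d); step(b,b); flip(b,a)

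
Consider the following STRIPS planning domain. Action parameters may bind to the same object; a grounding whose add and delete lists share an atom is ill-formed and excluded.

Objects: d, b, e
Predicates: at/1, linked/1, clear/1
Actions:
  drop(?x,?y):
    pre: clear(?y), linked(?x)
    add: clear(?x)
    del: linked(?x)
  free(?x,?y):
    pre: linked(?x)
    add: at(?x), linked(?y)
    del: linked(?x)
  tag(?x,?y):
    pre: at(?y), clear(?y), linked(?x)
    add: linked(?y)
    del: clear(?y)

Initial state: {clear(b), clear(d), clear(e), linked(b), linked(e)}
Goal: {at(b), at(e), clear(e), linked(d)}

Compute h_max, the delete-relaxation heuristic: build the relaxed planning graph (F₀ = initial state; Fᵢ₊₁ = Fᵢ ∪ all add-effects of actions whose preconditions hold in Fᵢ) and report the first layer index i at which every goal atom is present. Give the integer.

1

F0 = init (5 atoms)
F1 = F0 ∪ {at(b), at(e), linked(d)}  (8 atoms)
goal ⊆ F1  ⇒  h_max = 1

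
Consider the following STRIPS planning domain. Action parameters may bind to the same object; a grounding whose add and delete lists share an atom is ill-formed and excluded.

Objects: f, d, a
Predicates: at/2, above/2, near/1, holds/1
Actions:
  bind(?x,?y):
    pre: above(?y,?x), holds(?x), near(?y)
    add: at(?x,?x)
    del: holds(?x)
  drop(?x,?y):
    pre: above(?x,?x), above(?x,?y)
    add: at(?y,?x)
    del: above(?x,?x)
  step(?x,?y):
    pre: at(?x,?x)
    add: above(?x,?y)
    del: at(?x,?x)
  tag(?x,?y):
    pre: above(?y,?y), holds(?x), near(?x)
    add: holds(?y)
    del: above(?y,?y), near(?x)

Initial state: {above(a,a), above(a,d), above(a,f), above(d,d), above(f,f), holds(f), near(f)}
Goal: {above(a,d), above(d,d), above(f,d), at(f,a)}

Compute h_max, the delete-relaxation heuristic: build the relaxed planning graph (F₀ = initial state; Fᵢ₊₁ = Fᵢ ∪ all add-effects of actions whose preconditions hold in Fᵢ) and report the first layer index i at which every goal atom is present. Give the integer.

2

F0 = init (7 atoms)
F1 = F0 ∪ {at(a,a), at(d,a), at(d,d), at(f,a), at(f,f), holds(a), holds(d)}  (14 atoms)
F2 = F1 ∪ {above(d,a), above(d,f), above(f,a), above(f,d)}  (18 atoms)
goal ⊆ F2  ⇒  h_max = 2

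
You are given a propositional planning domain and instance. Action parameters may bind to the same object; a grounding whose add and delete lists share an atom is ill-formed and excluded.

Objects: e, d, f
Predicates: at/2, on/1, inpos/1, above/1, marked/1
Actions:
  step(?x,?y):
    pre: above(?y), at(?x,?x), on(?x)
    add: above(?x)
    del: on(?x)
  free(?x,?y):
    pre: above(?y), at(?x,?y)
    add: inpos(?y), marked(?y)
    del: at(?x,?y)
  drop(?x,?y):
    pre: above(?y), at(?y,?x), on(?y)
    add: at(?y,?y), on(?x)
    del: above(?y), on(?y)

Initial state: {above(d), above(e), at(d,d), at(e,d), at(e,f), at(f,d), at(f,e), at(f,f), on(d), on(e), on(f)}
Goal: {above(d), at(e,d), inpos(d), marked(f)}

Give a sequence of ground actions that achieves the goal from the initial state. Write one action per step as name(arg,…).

step(f,e); free(e,f); free(d,d)

1. step(f,e)  →  {above(d), above(e), above(f), at(d,d), at(e,d), at(e,f), at(f,d), at(f,e), at(f,f), on(d), on(e)}
2. free(e,f)  →  {above(d), above(e), above(f), at(d,d), at(e,d), at(f,d), at(f,e), at(f,f), inpos(f), marked(f), on(d), on(e)}
3. free(d,d)  →  {above(d), above(e), above(f), at(e,d), at(f,d), at(f,e), at(f,f), inpos(d), inpos(f), marked(d), marked(f), on(d), on(e)}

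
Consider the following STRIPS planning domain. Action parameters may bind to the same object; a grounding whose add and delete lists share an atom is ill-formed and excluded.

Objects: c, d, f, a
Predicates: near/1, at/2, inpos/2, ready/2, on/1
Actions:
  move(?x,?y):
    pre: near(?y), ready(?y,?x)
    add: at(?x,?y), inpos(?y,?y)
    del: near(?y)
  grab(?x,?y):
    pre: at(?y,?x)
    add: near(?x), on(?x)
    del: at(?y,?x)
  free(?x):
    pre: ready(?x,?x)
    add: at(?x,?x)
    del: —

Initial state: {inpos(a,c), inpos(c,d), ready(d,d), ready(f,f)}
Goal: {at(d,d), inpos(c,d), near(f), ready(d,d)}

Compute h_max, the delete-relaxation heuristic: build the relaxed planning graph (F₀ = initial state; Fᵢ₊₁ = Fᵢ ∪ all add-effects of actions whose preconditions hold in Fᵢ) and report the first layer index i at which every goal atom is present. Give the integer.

F0 = init (4 atoms)
F1 = F0 ∪ {at(d,d), at(f,f)}  (6 atoms)
F2 = F1 ∪ {near(d), near(f), on(d), on(f)}  (10 atoms)
goal ⊆ F2  ⇒  h_max = 2

2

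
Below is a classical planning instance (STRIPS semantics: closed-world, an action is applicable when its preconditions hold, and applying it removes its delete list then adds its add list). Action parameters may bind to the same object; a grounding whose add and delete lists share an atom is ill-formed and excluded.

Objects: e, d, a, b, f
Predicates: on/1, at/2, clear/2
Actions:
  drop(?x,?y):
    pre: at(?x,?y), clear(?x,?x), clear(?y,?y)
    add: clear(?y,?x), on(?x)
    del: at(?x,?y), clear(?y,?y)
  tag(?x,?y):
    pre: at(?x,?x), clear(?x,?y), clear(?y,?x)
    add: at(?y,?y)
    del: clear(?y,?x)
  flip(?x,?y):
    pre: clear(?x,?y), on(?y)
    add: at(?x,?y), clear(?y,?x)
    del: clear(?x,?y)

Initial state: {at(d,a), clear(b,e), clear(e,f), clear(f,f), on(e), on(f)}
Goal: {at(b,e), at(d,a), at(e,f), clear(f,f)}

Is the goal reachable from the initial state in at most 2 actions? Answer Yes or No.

Yes

1. flip(e,f)  →  {at(d,a), at(e,f), clear(b,e), clear(f,e), clear(f,f), on(e), on(f)}
2. flip(b,e)  →  {at(b,e), at(d,a), at(e,f), clear(e,b), clear(f,e), clear(f,f), on(e), on(f)}
optimal plan length = 2; 2 ≤ 2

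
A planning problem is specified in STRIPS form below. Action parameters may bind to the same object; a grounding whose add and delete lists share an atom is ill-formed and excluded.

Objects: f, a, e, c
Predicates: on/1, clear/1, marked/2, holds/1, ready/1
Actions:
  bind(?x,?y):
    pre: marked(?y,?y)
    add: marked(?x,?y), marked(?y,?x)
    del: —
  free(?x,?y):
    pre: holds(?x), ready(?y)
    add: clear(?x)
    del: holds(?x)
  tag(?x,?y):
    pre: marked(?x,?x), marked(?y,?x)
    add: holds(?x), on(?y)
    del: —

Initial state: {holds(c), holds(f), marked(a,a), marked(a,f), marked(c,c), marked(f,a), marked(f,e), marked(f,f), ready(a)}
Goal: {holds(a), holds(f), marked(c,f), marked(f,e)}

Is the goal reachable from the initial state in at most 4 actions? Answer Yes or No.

1. bind(f,c)  →  {holds(c), holds(f), marked(a,a), marked(a,f), marked(c,c), marked(c,f), marked(f,a), marked(f,c), marked(f,e), marked(f,f), ready(a)}
2. tag(a,f)  →  {holds(a), holds(c), holds(f), marked(a,a), marked(a,f), marked(c,c), marked(c,f), marked(f,a), marked(f,c), marked(f,e), marked(f,f), on(f), ready(a)}
optimal plan length = 2; 2 ≤ 4

Yes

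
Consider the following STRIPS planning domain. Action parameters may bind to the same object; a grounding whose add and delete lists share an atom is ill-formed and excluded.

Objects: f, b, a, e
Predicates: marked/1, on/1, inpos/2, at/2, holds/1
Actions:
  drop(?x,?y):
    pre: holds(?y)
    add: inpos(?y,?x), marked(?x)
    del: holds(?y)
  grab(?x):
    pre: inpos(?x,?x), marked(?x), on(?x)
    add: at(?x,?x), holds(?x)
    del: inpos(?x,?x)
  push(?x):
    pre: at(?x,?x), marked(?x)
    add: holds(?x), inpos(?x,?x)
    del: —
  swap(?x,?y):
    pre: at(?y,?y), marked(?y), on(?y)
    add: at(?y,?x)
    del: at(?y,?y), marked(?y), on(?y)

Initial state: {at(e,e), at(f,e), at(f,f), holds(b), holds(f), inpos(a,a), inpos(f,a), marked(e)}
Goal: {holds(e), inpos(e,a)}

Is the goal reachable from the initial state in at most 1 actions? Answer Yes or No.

No

1. push(e)  →  {at(e,e), at(f,e), at(f,f), holds(b), holds(e), holds(f), inpos(a,a), inpos(e,e), inpos(f,a), marked(e)}
2. drop(a,e)  →  {at(e,e), at(f,e), at(f,f), holds(b), holds(f), inpos(a,a), inpos(e,a), inpos(e,e), inpos(f,a), marked(a), marked(e)}
3. push(e)  →  {at(e,e), at(f,e), at(f,f), holds(b), holds(e), holds(f), inpos(a,a), inpos(e,a), inpos(e,e), inpos(f,a), marked(a), marked(e)}
optimal plan length = 3; 3 > 1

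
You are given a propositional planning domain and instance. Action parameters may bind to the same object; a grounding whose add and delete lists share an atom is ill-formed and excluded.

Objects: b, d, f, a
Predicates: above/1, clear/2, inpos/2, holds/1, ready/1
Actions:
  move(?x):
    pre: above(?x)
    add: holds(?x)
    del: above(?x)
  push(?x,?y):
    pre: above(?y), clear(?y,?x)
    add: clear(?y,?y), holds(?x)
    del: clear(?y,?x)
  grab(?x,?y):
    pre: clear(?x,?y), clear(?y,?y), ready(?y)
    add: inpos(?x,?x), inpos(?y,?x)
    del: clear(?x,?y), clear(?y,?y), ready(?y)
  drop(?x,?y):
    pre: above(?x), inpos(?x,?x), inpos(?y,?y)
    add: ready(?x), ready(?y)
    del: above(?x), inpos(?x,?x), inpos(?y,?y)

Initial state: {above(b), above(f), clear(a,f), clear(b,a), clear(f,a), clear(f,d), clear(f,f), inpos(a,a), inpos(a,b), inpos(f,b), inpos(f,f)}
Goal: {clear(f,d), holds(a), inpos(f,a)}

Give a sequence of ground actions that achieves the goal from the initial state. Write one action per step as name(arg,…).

push(a,b); drop(f,f); grab(a,f)

1. push(a,b)  →  {above(b), above(f), clear(a,f), clear(b,b), clear(f,a), clear(f,d), clear(f,f), holds(a), inpos(a,a), inpos(a,b), inpos(f,b), inpos(f,f)}
2. drop(f,f)  →  {above(b), clear(a,f), clear(b,b), clear(f,a), clear(f,d), clear(f,f), holds(a), inpos(a,a), inpos(a,b), inpos(f,b), ready(f)}
3. grab(a,f)  →  {above(b), clear(b,b), clear(f,a), clear(f,d), holds(a), inpos(a,a), inpos(a,b), inpos(f,a), inpos(f,b)}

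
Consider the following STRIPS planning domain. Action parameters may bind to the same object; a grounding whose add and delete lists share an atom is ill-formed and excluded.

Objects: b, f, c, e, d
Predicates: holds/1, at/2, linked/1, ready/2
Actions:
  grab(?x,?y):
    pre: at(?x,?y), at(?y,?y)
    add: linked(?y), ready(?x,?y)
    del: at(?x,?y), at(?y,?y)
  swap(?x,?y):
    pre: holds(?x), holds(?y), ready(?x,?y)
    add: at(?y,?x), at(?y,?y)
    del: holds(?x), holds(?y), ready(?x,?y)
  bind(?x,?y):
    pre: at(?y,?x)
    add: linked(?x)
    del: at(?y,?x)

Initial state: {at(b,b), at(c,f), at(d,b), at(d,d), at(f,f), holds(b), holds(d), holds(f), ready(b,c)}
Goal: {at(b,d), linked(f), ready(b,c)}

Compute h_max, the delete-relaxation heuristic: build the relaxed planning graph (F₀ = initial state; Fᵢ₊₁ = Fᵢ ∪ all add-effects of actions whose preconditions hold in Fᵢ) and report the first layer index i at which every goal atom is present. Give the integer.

2

F0 = init (9 atoms)
F1 = F0 ∪ {linked(b), linked(d), linked(f), ready(b,b), ready(c,f), ready(d,b), ready(d,d), ready(f,f)}  (17 atoms)
F2 = F1 ∪ {at(b,d)}  (18 atoms)
goal ⊆ F2  ⇒  h_max = 2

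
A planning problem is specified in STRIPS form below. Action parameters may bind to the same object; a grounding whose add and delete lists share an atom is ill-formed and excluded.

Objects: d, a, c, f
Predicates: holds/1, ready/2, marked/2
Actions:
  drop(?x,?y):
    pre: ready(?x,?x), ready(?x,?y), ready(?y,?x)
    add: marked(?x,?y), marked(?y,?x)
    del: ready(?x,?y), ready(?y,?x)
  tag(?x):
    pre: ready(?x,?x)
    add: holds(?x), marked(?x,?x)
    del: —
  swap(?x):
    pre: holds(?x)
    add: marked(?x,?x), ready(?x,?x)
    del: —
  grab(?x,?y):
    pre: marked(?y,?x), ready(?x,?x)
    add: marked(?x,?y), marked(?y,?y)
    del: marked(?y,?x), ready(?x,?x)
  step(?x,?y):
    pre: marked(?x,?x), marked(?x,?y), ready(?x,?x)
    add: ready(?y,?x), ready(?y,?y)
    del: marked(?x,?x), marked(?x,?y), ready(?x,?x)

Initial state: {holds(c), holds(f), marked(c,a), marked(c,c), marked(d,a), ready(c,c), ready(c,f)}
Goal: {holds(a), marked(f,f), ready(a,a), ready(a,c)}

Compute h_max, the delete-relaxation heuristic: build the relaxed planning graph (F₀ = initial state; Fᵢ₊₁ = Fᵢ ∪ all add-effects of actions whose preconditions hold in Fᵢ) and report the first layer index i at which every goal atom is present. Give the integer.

2

F0 = init (7 atoms)
F1 = F0 ∪ {marked(f,f), ready(a,a), ready(a,c), ready(f,f)}  (11 atoms)
F2 = F1 ∪ {holds(a), marked(a,a), marked(a,c), marked(a,d), marked(d,d)}  (16 atoms)
goal ⊆ F2  ⇒  h_max = 2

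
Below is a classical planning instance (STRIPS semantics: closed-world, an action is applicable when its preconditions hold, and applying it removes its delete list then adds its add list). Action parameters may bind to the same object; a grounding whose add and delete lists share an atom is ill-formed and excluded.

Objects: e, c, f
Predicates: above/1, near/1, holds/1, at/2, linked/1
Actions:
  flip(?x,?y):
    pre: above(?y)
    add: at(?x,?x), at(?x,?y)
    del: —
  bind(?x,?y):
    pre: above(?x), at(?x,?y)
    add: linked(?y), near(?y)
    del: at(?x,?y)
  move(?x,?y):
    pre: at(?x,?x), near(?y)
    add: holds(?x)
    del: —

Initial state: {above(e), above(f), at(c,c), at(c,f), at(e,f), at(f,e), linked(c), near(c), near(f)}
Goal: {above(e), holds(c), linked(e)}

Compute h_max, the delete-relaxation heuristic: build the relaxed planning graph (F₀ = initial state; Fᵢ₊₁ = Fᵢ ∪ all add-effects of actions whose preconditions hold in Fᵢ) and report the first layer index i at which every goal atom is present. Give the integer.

1

F0 = init (9 atoms)
F1 = F0 ∪ {at(c,e), at(e,e), at(f,f), holds(c), linked(e), linked(f), near(e)}  (16 atoms)
goal ⊆ F1  ⇒  h_max = 1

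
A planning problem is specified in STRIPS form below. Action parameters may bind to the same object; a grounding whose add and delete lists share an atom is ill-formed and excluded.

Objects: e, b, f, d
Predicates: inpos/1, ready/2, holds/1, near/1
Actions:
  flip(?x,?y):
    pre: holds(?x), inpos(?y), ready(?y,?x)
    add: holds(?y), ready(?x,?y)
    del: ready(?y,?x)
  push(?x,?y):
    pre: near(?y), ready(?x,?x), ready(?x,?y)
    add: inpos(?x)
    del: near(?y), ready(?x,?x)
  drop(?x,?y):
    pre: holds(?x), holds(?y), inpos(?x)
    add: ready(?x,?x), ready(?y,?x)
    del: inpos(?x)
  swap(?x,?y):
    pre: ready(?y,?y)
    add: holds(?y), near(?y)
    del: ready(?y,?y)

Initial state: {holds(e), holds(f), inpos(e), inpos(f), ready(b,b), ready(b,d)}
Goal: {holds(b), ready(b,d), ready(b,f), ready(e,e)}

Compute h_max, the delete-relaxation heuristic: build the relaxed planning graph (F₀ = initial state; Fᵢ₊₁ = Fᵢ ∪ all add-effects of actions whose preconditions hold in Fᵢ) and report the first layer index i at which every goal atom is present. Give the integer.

F0 = init (6 atoms)
F1 = F0 ∪ {holds(b), near(b), ready(e,e), ready(e,f), ready(f,e), ready(f,f)}  (12 atoms)
F2 = F1 ∪ {inpos(b), near(e), near(f), ready(b,e), ready(b,f)}  (17 atoms)
goal ⊆ F2  ⇒  h_max = 2

2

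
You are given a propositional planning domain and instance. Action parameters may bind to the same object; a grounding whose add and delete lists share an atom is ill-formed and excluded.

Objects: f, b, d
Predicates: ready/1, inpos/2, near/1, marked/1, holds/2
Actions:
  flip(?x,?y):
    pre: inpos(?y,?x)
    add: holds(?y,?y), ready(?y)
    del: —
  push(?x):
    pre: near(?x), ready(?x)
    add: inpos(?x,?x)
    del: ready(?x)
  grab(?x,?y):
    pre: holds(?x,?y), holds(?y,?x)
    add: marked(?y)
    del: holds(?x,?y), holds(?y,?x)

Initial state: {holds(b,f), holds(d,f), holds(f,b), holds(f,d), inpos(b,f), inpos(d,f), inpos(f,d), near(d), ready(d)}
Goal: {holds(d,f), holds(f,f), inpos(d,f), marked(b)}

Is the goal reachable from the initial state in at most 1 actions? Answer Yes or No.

No

1. flip(d,f)  →  {holds(b,f), holds(d,f), holds(f,b), holds(f,d), holds(f,f), inpos(b,f), inpos(d,f), inpos(f,d), near(d), ready(d), ready(f)}
2. grab(f,b)  →  {holds(d,f), holds(f,d), holds(f,f), inpos(b,f), inpos(d,f), inpos(f,d), marked(b), near(d), ready(d), ready(f)}
optimal plan length = 2; 2 > 1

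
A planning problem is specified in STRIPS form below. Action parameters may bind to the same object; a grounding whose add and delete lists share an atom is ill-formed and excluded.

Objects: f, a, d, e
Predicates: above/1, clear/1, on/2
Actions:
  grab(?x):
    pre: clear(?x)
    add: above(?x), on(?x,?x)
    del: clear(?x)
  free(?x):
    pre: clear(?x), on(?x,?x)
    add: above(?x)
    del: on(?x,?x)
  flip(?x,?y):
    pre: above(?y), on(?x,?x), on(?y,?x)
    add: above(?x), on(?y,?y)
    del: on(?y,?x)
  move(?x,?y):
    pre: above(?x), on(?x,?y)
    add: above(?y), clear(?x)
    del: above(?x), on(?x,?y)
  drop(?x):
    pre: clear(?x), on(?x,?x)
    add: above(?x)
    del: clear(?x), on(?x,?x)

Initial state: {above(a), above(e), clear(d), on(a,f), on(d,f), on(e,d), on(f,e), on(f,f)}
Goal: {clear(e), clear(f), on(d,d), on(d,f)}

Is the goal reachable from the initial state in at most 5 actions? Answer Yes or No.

1. grab(d)  →  {above(a), above(d), above(e), on(a,f), on(d,d), on(d,f), on(e,d), on(f,e), on(f,f)}
2. flip(f,a)  →  {above(a), above(d), above(e), above(f), on(a,a), on(d,d), on(d,f), on(e,d), on(f,e), on(f,f)}
3. move(f,e)  →  {above(a), above(d), above(e), clear(f), on(a,a), on(d,d), on(d,f), on(e,d), on(f,f)}
4. move(e,d)  →  {above(a), above(d), clear(e), clear(f), on(a,a), on(d,d), on(d,f), on(f,f)}
optimal plan length = 4; 4 ≤ 5

Yes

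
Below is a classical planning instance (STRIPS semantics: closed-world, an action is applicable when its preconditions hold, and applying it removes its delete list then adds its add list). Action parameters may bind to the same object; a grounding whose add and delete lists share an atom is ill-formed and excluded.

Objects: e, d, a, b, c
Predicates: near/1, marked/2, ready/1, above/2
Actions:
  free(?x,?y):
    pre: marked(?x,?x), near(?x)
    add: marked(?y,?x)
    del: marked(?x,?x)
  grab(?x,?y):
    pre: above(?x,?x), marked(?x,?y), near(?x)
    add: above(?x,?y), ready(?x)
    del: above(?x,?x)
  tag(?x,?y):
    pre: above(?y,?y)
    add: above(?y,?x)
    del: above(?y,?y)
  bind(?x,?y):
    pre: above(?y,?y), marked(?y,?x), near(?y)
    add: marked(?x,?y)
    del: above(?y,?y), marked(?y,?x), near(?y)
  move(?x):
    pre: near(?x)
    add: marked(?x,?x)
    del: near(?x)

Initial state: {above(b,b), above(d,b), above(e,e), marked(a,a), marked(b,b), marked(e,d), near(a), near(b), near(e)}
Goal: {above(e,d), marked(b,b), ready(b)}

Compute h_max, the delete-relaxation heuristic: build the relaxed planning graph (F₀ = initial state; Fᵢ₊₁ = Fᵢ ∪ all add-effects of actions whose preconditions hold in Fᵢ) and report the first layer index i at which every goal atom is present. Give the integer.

F0 = init (9 atoms)
F1 = F0 ∪ {above(b,a), above(b,c), above(b,d), above(b,e), above(e,a), above(e,b), above(e,c), above(e,d), marked(a,b), marked(b,a), marked(c,a), marked(c,b), marked(d,a), marked(d,b), marked(d,e), marked(e,a), marked(e,b), marked(e,e), ready(e)}  (28 atoms)
F2 = F1 ∪ {marked(a,e), marked(b,e), marked(c,e), ready(b)}  (32 atoms)
goal ⊆ F2  ⇒  h_max = 2

2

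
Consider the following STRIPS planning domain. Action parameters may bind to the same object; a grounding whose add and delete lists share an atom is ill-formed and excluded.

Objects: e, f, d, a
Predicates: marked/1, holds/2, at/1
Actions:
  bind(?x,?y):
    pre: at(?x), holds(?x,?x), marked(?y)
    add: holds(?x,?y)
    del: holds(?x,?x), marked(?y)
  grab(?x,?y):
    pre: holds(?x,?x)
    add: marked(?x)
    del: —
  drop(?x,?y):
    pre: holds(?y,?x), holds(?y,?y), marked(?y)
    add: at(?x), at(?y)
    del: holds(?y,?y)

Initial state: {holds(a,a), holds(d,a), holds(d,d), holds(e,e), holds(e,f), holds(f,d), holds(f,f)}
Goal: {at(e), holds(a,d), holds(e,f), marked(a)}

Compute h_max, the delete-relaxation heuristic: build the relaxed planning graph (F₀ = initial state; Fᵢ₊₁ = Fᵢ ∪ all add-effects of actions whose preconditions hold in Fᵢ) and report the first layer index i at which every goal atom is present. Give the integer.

3

F0 = init (7 atoms)
F1 = F0 ∪ {marked(a), marked(d), marked(e), marked(f)}  (11 atoms)
F2 = F1 ∪ {at(a), at(d), at(e), at(f)}  (15 atoms)
F3 = F2 ∪ {holds(a,d), holds(a,e), holds(a,f), holds(d,e), holds(d,f), holds(e,a), holds(e,d), holds(f,a), holds(f,e)}  (24 atoms)
goal ⊆ F3  ⇒  h_max = 3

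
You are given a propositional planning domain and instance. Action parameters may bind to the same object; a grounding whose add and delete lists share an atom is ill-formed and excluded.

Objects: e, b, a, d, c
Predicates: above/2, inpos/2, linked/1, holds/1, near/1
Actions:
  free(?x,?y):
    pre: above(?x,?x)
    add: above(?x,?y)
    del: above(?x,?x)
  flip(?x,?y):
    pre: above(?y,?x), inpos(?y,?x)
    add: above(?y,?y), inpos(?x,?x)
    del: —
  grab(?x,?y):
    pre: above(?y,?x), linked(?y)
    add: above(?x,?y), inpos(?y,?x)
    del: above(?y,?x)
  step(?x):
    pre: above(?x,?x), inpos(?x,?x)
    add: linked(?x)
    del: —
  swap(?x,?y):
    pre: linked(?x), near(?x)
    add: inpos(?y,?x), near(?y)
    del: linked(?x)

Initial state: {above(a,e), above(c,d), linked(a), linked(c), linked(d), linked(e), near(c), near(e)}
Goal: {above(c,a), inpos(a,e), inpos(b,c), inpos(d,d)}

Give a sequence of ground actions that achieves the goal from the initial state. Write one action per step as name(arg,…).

grab(e,a); grab(d,c); grab(c,d); flip(d,c); free(c,a); swap(c,b)

1. grab(e,a)  →  {above(c,d), above(e,a), inpos(a,e), linked(a), linked(c), linked(d), linked(e), near(c), near(e)}
2. grab(d,c)  →  {above(d,c), above(e,a), inpos(a,e), inpos(c,d), linked(a), linked(c), linked(d), linked(e), near(c), near(e)}
3. grab(c,d)  →  {above(c,d), above(e,a), inpos(a,e), inpos(c,d), inpos(d,c), linked(a), linked(c), linked(d), linked(e), near(c), near(e)}
4. flip(d,c)  →  {above(c,c), above(c,d), above(e,a), inpos(a,e), inpos(c,d), inpos(d,c), inpos(d,d), linked(a), linked(c), linked(d), linked(e), near(c), near(e)}
5. free(c,a)  →  {above(c,a), above(c,d), above(e,a), inpos(a,e), inpos(c,d), inpos(d,c), inpos(d,d), linked(a), linked(c), linked(d), linked(e), near(c), near(e)}
6. swap(c,b)  →  {above(c,a), above(c,d), above(e,a), inpos(a,e), inpos(b,c), inpos(c,d), inpos(d,c), inpos(d,d), linked(a), linked(d), linked(e), near(b), near(c), near(e)}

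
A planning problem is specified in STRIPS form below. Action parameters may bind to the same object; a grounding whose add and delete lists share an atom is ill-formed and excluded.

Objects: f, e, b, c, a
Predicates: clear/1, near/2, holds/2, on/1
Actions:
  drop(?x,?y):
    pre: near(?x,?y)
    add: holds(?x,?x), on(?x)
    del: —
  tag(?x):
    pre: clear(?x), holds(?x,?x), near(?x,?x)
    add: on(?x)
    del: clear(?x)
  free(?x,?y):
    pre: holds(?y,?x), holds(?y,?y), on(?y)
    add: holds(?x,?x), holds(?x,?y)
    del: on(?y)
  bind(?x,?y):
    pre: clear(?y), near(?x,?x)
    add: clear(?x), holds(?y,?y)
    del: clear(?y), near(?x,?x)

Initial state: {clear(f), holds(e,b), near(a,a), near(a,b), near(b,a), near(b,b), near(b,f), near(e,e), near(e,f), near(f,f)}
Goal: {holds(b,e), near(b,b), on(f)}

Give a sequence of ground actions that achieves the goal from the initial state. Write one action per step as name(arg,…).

1. drop(f,f)  →  {clear(f), holds(e,b), holds(f,f), near(a,a), near(a,b), near(b,a), near(b,b), near(b,f), near(e,e), near(e,f), near(f,f), on(f)}
2. drop(e,f)  →  {clear(f), holds(e,b), holds(e,e), holds(f,f), near(a,a), near(a,b), near(b,a), near(b,b), near(b,f), near(e,e), near(e,f), near(f,f), on(e), on(f)}
3. free(b,e)  →  {clear(f), holds(b,b), holds(b,e), holds(e,b), holds(e,e), holds(f,f), near(a,a), near(a,b), near(b,a), near(b,b), near(b,f), near(e,e), near(e,f), near(f,f), on(f)}

drop(f,f); drop(e,f); free(b,e)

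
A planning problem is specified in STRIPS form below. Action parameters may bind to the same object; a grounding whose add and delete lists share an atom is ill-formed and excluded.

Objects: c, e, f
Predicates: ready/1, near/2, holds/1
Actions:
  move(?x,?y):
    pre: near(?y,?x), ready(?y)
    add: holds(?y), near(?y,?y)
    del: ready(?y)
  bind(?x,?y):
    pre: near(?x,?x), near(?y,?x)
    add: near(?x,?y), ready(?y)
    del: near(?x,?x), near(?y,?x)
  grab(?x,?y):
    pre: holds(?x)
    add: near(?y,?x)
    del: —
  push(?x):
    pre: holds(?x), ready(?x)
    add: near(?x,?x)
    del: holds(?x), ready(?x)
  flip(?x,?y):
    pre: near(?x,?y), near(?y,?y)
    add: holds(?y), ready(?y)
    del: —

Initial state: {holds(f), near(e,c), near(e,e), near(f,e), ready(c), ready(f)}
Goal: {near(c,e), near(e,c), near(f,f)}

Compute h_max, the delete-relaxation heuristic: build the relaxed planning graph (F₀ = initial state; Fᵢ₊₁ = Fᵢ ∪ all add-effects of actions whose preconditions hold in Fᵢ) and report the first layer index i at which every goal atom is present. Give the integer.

2

F0 = init (6 atoms)
F1 = F0 ∪ {holds(e), near(c,f), near(e,f), near(f,f), ready(e)}  (11 atoms)
F2 = F1 ∪ {holds(c), near(c,c), near(c,e), near(f,c)}  (15 atoms)
goal ⊆ F2  ⇒  h_max = 2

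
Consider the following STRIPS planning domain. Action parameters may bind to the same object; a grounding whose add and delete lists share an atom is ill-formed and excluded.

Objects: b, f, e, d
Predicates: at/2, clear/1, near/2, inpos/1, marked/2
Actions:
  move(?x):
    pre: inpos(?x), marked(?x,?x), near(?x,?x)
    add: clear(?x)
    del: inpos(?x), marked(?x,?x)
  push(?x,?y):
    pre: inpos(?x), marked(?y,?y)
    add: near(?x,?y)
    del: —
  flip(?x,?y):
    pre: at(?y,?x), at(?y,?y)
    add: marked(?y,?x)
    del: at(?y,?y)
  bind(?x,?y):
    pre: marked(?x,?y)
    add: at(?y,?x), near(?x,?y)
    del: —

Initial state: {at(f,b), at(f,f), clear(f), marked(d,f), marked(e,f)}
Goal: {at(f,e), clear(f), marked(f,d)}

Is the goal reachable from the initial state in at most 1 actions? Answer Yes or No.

No

1. bind(e,f)  →  {at(f,b), at(f,e), at(f,f), clear(f), marked(d,f), marked(e,f), near(e,f)}
2. bind(d,f)  →  {at(f,b), at(f,d), at(f,e), at(f,f), clear(f), marked(d,f), marked(e,f), near(d,f), near(e,f)}
3. flip(d,f)  →  {at(f,b), at(f,d), at(f,e), clear(f), marked(d,f), marked(e,f), marked(f,d), near(d,f), near(e,f)}
optimal plan length = 3; 3 > 1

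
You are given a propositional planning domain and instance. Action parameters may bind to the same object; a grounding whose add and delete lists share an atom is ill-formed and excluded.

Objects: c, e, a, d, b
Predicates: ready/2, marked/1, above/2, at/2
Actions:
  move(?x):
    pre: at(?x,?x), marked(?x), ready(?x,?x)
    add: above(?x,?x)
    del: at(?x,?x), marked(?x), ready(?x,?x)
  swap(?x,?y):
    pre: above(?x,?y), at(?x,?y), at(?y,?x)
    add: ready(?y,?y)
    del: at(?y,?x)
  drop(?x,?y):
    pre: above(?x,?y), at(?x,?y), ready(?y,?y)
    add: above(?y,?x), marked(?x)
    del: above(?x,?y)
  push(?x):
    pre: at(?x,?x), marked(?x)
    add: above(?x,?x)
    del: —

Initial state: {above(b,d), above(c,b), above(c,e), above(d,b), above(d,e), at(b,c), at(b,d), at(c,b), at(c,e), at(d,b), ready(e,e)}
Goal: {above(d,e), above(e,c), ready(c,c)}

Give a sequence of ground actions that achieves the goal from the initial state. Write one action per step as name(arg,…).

swap(d,b); drop(c,e); drop(c,b); swap(b,c)

1. swap(d,b)  →  {above(b,d), above(c,b), above(c,e), above(d,b), above(d,e), at(b,c), at(c,b), at(c,e), at(d,b), ready(b,b), ready(e,e)}
2. drop(c,e)  →  {above(b,d), above(c,b), above(d,b), above(d,e), above(e,c), at(b,c), at(c,b), at(c,e), at(d,b), marked(c), ready(b,b), ready(e,e)}
3. drop(c,b)  →  {above(b,c), above(b,d), above(d,b), above(d,e), above(e,c), at(b,c), at(c,b), at(c,e), at(d,b), marked(c), ready(b,b), ready(e,e)}
4. swap(b,c)  →  {above(b,c), above(b,d), above(d,b), above(d,e), above(e,c), at(b,c), at(c,e), at(d,b), marked(c), ready(b,b), ready(c,c), ready(e,e)}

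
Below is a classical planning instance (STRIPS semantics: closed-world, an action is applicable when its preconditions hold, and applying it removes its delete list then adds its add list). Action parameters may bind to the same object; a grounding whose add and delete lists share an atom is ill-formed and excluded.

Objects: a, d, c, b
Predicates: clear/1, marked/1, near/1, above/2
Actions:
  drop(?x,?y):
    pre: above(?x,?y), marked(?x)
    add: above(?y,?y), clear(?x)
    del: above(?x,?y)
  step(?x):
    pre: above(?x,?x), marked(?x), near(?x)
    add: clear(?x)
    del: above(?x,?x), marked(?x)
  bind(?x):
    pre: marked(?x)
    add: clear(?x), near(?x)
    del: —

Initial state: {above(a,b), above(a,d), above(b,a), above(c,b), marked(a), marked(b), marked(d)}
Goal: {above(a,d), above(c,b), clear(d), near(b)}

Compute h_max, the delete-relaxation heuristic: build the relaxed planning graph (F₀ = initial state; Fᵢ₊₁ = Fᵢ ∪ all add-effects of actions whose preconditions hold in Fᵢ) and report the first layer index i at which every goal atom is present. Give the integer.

F0 = init (7 atoms)
F1 = F0 ∪ {above(a,a), above(b,b), above(d,d), clear(a), clear(b), clear(d), near(a), near(b), near(d)}  (16 atoms)
goal ⊆ F1  ⇒  h_max = 1

1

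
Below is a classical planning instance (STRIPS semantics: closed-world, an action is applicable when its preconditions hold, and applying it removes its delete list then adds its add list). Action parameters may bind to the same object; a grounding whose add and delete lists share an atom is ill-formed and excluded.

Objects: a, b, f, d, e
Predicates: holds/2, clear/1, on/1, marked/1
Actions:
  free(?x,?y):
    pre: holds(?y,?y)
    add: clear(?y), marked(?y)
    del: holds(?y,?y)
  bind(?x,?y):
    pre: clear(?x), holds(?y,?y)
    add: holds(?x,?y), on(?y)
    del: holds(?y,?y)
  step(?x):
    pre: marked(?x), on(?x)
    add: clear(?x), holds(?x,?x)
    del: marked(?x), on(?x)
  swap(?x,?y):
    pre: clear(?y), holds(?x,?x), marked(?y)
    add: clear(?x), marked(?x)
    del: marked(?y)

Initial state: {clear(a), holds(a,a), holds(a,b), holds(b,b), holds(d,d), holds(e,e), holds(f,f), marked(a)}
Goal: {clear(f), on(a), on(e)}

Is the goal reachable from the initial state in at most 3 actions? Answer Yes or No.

Yes

1. free(a,f)  →  {clear(a), clear(f), holds(a,a), holds(a,b), holds(b,b), holds(d,d), holds(e,e), marked(a), marked(f)}
2. bind(a,e)  →  {clear(a), clear(f), holds(a,a), holds(a,b), holds(a,e), holds(b,b), holds(d,d), marked(a), marked(f), on(e)}
3. bind(f,a)  →  {clear(a), clear(f), holds(a,b), holds(a,e), holds(b,b), holds(d,d), holds(f,a), marked(a), marked(f), on(a), on(e)}
optimal plan length = 3; 3 ≤ 3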